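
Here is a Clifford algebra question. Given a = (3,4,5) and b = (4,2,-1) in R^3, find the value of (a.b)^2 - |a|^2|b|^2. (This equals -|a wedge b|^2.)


a . b = 3*4 + 4*2 + 5*(-1)
= 12 + 8 + (-5) = 15
|a|^2 = 3^2 + 4^2 + 5^2 = 50
|b|^2 = 4^2 + 2^2 + (-1)^2 = 21
(a.b)^2 = 15^2 = 225
|a|^2 * |b|^2 = 50 * 21 = 1050
Result = 225 - 1050 = -825


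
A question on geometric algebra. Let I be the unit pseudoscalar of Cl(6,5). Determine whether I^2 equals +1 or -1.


The pseudoscalar I = e1...e_n (product of all n generators) of Cl(p,q) satisfies I^2 = (-1)^(q + n(n-1)/2).
p = 6, q = 5, n = p + q = 11
n(n-1)/2 = 11 * 10 / 2 = 55
Exponent = q + n(n-1)/2 = 5 + 55 = 60
I^2 = (-1)^60 = +1


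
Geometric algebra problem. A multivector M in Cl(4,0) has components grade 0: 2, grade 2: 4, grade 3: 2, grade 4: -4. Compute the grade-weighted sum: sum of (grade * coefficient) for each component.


Grade-weighted sum = sum of grade_k * coefficient_k
0*2 = 0
2*4 = 8
3*2 = 6
4*(-4) = -16
Total = 0 + 8 + 6 + (-16) = -2


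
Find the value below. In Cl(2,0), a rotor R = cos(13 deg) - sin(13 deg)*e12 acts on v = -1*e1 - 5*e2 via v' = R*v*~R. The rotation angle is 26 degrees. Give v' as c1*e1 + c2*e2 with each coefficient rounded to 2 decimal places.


Rotor R = cos(13deg) - sin(13deg)*e12
Rotation angle theta = 2 * 13 = 26 degrees
v' = R*v*~R rotates v by theta.
cos(26deg) = 0.8988, sin(26deg) = 0.4384
v'_1 = -1*cos(26deg) - (-5)*sin(26deg)
= -1*0.8988 - (-5)*0.4384
= 1.29
v'_2 = -1*sin(26deg) + (-5)*cos(26deg)
= -1*0.4384 + (-5)*0.8988
= -4.93
v' = 1.29*e1 - 4.93*e2


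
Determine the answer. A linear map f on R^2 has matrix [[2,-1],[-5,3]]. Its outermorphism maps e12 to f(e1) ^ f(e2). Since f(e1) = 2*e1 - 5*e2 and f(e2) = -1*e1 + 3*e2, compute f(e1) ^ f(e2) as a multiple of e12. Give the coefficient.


The outermorphism of a linear map f sends e1^e2 to f(e1)^f(e2).
f(e1) = 2*e1 - 5*e2
f(e2) = -1*e1 + 3*e2
f(e1) ^ f(e2) = (2*e1 - 5*e2) ^ (-1*e1 + 3*e2)
= 2*3*e12 + (-5)*(-1)*e21
= (6 - 5)*e12
= 1*e12
Coefficient = 1


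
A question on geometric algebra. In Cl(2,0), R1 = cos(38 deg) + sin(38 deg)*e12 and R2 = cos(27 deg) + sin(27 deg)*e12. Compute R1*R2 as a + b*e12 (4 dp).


Same-plane rotors commute and their half-angles add:
R1*R2 = cos(a1 + a2) + sin(a1 + a2)*e12.
a1 + a2 = 38 + 27 = 65 deg
cos(65 deg) = 0.4226
sin(65 deg) = 0.9063
R1*R2 = 0.4226 + 0.9063*e12


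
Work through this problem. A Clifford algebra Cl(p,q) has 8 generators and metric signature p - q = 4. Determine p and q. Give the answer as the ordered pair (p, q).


We need p + q = 8 and p - q = 4.
Adding: 2p = 8 + 4 = 12, so p = 6.
Then q = 8 - 6 = 2.
(p, q) = (6, 2)


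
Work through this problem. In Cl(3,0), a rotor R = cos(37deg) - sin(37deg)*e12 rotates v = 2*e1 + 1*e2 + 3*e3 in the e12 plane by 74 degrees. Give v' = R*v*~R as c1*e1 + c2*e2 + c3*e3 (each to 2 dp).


Rotor R = cos(37deg) - sin(37deg)*e12
Rotation angle theta = 2 * 37 = 74 degrees in the e12 plane (e1 -> e2).
The component perpendicular to the plane (e3) is invariant: v'_3 = v3 = 3.00
cos(74deg) = 0.2756, sin(74deg) = 0.9613
v'_1 = v1*cos(theta) - v2*sin(theta) = 2*0.2756 - 1*0.9613 = -0.41
v'_2 = v1*sin(theta) + v2*cos(theta) = 2*0.9613 + 1*0.2756 = 2.20
v' = -0.41*e1 + 2.20*e2 + 3.00*e3


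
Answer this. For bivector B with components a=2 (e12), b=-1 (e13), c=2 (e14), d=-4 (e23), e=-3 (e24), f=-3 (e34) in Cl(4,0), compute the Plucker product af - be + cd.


Plucker relation: af - be + cd
a*f = 2*(-3) = -6
b*e = (-1)*(-3) = 3
c*d = 2*(-4) = -8
af - be + cd = -6 - 3 + (-8)
= -17


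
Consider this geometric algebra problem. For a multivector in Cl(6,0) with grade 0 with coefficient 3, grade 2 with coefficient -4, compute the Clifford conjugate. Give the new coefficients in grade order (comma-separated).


Clifford conjugate sign for grade k: (-1)^(k(k+1)/2)
Grade 0: (-1)^(0*1/2) = (-1)^0 = 1, coeff 3 -> 3
Grade 2: (-1)^(2*3/2) = (-1)^3 = -1, coeff -4 -> 4
Conjugated coefficients: 3, 4


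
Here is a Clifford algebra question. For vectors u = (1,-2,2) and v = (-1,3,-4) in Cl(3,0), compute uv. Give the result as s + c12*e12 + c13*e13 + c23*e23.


In Cl(3,0): e_i^2 = 1, e_ie_j = -e_je_i for i != j.
Scalar part = u . v = 1*(-1) + (-2)*3 + 2*(-4)
= -1 + (-6) + (-8) = -15
e12 coeff = 1*3 - (-2)*(-1) = 3 - 2 = 1
e13 coeff = 1*(-4) - 2*(-1) = -4 - (-2) = -2
e23 coeff = (-2)*(-4) - 2*3 = 8 - 6 = 2
uv = -15 + 1*e12 - 2*e13 + 2*e23


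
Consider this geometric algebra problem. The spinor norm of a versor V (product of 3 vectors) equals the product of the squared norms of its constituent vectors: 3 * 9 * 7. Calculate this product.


Spinor norm N(V) = |v1|^2 * |v2|^2 * ... * |v3|^2
= 3 * 9 * 7
Running product: 3, 27, 189
N(V) = 189


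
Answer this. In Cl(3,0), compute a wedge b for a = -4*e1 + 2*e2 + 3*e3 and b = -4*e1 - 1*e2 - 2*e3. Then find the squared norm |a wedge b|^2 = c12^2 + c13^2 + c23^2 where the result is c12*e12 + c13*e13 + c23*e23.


a wedge b = (a1*b2 - a2*b1)*e12 + (a1*b3 - a3*b1)*e13 + (a2*b3 - a3*b2)*e23
e12 coeff: (-4)*(-1) - 2*(-4) = 4 - (-8) = 12
e13 coeff: (-4)*(-2) - 3*(-4) = 8 - (-12) = 20
e23 coeff: 2*(-2) - 3*(-1) = -4 - (-3) = -1
|a wedge b|^2 = 12^2 + 20^2 + (-1)^2
= 144 + 400 + 1
= 545


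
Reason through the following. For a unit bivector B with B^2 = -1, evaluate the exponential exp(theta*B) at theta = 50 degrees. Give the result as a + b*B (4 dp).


For a unit bivector B with B^2 = -1, the exponential series gives
e^(theta*B) = cos(theta) + sin(theta)*B (the GA analogue of Euler's formula).
theta = 50 degrees = 0.872665 rad
cos(50 deg) = 0.6428
sin(50 deg) = 0.7660
exp(theta*B) = 0.6428 + 0.7660*B


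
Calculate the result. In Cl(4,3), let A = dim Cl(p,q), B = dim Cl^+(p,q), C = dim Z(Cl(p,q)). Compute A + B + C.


n = 4 + 3 = 7
Total dim = 2^7 = 128
Even subalgebra dim = 2^6 = 64
n is odd, so center dim = 2
Sum = 128 + 64 + 2 = 194


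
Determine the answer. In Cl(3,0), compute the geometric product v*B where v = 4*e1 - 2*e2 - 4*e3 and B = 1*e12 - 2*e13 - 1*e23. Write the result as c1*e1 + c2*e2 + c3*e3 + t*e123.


vB has grade-1 (vector) and grade-3 (trivector) parts: vB = (v _| B) + (v ^ B).
Vector part <vB>_1:
  e1: -v2*b12 - v3*b13 = -(-2)*(1) - (-4)*(-2) = -6
  e2: v1*b12 - v3*b23 = (4)*(1) - (-4)*(-1) = 0
  e3: v1*b13 + v2*b23 = (4)*(-2) + (-2)*(-1) = -6
Trivector part <vB>_3:
  e123: v1*b23 - v2*b13 + v3*b12 = (4)*(-1) - (-2)*(-2) + (-4)*(1) = -12
vB = -6*e1 + 0*e2 - 6*e3 - 12*e123


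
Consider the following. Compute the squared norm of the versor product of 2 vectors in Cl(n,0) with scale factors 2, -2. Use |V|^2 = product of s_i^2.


Each vector v_i has |v_i|^2 = s_i^2
Squared scales: 2^2 = 4, (-2)^2 = 4
|V|^2 = 4 * 4
= 16


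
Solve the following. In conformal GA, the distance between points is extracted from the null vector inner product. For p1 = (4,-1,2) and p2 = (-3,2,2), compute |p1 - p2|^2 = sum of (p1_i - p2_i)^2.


p1 - p2 = (7, -3, 0)
|p1 - p2|^2 = 7^2 + (-3)^2 + 0^2
= 49 + 9 + 0
= 58


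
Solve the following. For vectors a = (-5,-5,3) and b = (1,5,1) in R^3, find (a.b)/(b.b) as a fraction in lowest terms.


Projection coefficient = (a . b) / (b . b)
a . b = (-5)*1 + (-5)*5 + 3*1
= -5 + (-25) + 3 = -27
b . b = 1^2 + 5^2 + 1^2
= 1 + 25 + 1 = 27
Coefficient = -27/27
In lowest terms: -1/1


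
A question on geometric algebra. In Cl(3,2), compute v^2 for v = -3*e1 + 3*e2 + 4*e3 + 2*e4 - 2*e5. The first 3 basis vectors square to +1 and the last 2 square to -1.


v^2 = sum of c_i^2 * e_i^2
Positive signature terms (e_i^2 = +1): (-3)^2 + 3^2 + 4^2 = 34
Negative signature terms (e_j^2 = -1): 2^2 + (-2)^2 = 8
v^2 = 34 - 8 = 26


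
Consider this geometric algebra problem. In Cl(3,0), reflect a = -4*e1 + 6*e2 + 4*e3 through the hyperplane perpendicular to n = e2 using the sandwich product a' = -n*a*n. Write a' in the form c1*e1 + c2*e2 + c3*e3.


Reflection formula: a' = -n*a*n, with n = e2 (unit vector, n^2 = 1).
For reflection through hyperplane perp to e2:
The component along e2 flips sign, others stay.
a = (-4, 6, 4)
a' = (-4, -6, 4)
a' = -4*e1 - 6*e2 + 4*e3


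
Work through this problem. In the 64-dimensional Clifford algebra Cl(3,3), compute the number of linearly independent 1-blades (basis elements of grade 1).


Number of grade-k basis blades in Cl(p,q) with n = p + q is C(n, k).
n = 3 + 3 = 6
C(6, 1) = 6! / (1! * 5!)
= 720 / (1 * 120)
= 6


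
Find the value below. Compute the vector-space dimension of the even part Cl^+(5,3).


Even subalgebra dimension = 2^(n-1)
n = 5 + 3 = 8
2^(8 - 1) = 2^7 = 128
Verification: sum of C(8,k) for even k = 1 + 28 + 70 + 28 + 1 = 128
Result = 128


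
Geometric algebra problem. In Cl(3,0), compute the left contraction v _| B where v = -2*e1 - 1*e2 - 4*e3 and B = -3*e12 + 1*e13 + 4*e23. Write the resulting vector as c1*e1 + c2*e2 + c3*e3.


Left contraction v _| B = <vB>_1 (grade-1 part of the geometric product vB).
Using e1_|e12 = e2, e2_|e12 = -e1, e1_|e13 = e3, e3_|e13 = -e1, e2_|e23 = e3, e3_|e23 = -e2:
e1 coeff: -v2*b12 - v3*b13 = -(-1)*(-3) - (-4)*(1) = 1
e2 coeff: v1*b12 - v3*b23 = (-2)*(-3) - (-4)*(4) = 22
e3 coeff: v1*b13 + v2*b23 = (-2)*(1) + (-1)*(4) = -6
v _| B = 1*e1 + 22*e2 - 6*e3


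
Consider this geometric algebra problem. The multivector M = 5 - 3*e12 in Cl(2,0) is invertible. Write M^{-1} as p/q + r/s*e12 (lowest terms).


M = 5 - 3*e12, where e12^2 = -1.
Since M commutes with its reverse ~M = a - b*e12, M * ~M = a^2 - b^2*e12^2 = a^2 + b^2.
So M^{-1} = ~M / (a^2 + b^2) = (a - b*e12)/(a^2 + b^2).
a^2 + b^2 = 25 + 9 = 34
Scalar part = 5/34 = 5/34
Bivector coeff = 3/34 = 3/34
M^{-1} = 5/34 + 3/34*e12


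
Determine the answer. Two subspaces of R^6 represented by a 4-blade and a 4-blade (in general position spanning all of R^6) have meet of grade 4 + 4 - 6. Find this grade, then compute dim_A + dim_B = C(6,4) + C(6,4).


Meet grade = grade(A) + grade(B) - n
= 4 + 4 - 6 = 2
C(6,4) = 15
C(6,4) = 15
dim_A + dim_B = 15 + 15 = 30


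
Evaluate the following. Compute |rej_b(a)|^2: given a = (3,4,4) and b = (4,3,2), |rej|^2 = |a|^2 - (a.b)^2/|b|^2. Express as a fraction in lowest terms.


|a|^2 = 3^2 + 4^2 + 4^2 = 41
|b|^2 = 4^2 + 3^2 + 2^2 = 29
a . b = 3*4 + 4*3 + 4*2 = 32
(a.b)^2 = 32^2 = 1024
|rej|^2 = 41 - 1024/29
= (1189 - 1024)/29
= 165/29
In lowest terms: 165/29


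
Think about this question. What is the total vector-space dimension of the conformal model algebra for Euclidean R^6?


The conformal model of R^6 uses Cl(7,1): the 6 Euclidean generators plus two extra orthogonal generators e+ (e+^2 = +1) and e- (e-^2 = -1), from which the null vectors e0, einf are built.
Number of generators m = 6 + 2 = 8.
dim Cl(p,q) = 2^m = 2^8 = 256


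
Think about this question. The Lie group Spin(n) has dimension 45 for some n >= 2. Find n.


dim Spin(n) = dim so(n) = n(n-1)/2.
Solve n(n-1)/2 = 45, i.e. n^2 - n - 90 = 0.
Discriminant = 1 + 8*45 = 361
n = (1 + sqrt(361))/2 = (1 + 19)/2 = 10


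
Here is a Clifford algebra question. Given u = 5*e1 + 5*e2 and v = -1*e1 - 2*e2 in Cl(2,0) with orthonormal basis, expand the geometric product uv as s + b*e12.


Expand: (5*e1 + 5*e2)(-1*e1 - 2*e2)
= 5*(-1)*e1e1 + 5*(-2)*e1e2 + 5*(-1)*e2e1 + 5*(-2)*e2e2
Using e1^2 = e2^2 = 1, e2e1 = -e1e2:
Scalar part s = 5*(-1) + 5*(-2) = -5 + (-10) = -15
Bivector part b = 5*(-2) - 5*(-1) = -10 - (-5) = -5
uv = -15 - 5*e12


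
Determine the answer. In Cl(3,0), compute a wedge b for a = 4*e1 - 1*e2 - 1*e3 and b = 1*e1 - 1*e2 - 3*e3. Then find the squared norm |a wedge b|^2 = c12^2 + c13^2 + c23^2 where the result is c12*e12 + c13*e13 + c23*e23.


a wedge b = (a1*b2 - a2*b1)*e12 + (a1*b3 - a3*b1)*e13 + (a2*b3 - a3*b2)*e23
e12 coeff: 4*(-1) - (-1)*1 = -4 - (-1) = -3
e13 coeff: 4*(-3) - (-1)*1 = -12 - (-1) = -11
e23 coeff: (-1)*(-3) - (-1)*(-1) = 3 - 1 = 2
|a wedge b|^2 = (-3)^2 + (-11)^2 + 2^2
= 9 + 121 + 4
= 134


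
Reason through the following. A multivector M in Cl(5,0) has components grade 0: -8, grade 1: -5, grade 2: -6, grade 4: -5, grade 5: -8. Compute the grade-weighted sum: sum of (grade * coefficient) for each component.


Grade-weighted sum = sum of grade_k * coefficient_k
0*(-8) = 0
1*(-5) = -5
2*(-6) = -12
4*(-5) = -20
5*(-8) = -40
Total = 0 + (-5) + (-12) + (-20) + (-40) = -77


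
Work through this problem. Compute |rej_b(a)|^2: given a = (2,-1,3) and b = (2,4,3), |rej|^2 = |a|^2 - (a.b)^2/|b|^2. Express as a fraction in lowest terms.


|a|^2 = 2^2 + (-1)^2 + 3^2 = 14
|b|^2 = 2^2 + 4^2 + 3^2 = 29
a . b = 2*2 + (-1)*4 + 3*3 = 9
(a.b)^2 = 9^2 = 81
|rej|^2 = 14 - 81/29
= (406 - 81)/29
= 325/29
In lowest terms: 325/29


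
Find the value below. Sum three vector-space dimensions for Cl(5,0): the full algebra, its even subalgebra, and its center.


n = 5 + 0 = 5
Total dim = 2^5 = 32
Even subalgebra dim = 2^4 = 16
n is odd, so center dim = 2
Sum = 32 + 16 + 2 = 50


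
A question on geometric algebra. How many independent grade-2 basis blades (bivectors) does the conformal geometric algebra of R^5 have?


The conformal model of R^5 uses Cl(6,1) with m = 5 + 2 = 7 generators.
Number of grade-2 blades = C(m, 2) = C(7, 2)
= 7*6/2 = 21


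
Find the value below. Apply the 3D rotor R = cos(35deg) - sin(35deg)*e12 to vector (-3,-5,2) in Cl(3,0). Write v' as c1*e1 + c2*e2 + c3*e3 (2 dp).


Rotor R = cos(35deg) - sin(35deg)*e12
Rotation angle theta = 2 * 35 = 70 degrees in the e12 plane (e1 -> e2).
The component perpendicular to the plane (e3) is invariant: v'_3 = v3 = 2.00
cos(70deg) = 0.3420, sin(70deg) = 0.9397
v'_1 = v1*cos(theta) - v2*sin(theta) = -3*0.3420 - (-5)*0.9397 = 3.67
v'_2 = v1*sin(theta) + v2*cos(theta) = -3*0.9397 + (-5)*0.3420 = -4.53
v' = 3.67*e1 - 4.53*e2 + 2.00*e3


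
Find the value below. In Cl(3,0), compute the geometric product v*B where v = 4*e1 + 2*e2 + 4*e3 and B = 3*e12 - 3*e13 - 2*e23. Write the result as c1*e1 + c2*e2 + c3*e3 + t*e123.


vB has grade-1 (vector) and grade-3 (trivector) parts: vB = (v _| B) + (v ^ B).
Vector part <vB>_1:
  e1: -v2*b12 - v3*b13 = -(2)*(3) - (4)*(-3) = 6
  e2: v1*b12 - v3*b23 = (4)*(3) - (4)*(-2) = 20
  e3: v1*b13 + v2*b23 = (4)*(-3) + (2)*(-2) = -16
Trivector part <vB>_3:
  e123: v1*b23 - v2*b13 + v3*b12 = (4)*(-2) - (2)*(-3) + (4)*(3) = 10
vB = 6*e1 + 20*e2 - 16*e3 + 10*e123


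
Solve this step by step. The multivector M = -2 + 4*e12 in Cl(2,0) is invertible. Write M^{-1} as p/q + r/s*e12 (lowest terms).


M = -2 + 4*e12, where e12^2 = -1.
Since M commutes with its reverse ~M = a - b*e12, M * ~M = a^2 - b^2*e12^2 = a^2 + b^2.
So M^{-1} = ~M / (a^2 + b^2) = (a - b*e12)/(a^2 + b^2).
a^2 + b^2 = 4 + 16 = 20
Scalar part = -2/20 = -1/10
Bivector coeff = -4/20 = -1/5
M^{-1} = -1/10 - 1/5*e12


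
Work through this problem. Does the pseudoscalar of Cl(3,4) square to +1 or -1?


The pseudoscalar I = e1...e_n (product of all n generators) of Cl(p,q) satisfies I^2 = (-1)^(q + n(n-1)/2).
p = 3, q = 4, n = p + q = 7
n(n-1)/2 = 7 * 6 / 2 = 21
Exponent = q + n(n-1)/2 = 4 + 21 = 25
I^2 = (-1)^25 = -1


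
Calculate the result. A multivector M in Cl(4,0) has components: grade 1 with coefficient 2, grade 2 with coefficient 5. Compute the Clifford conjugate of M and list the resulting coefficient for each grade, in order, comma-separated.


Clifford conjugate sign for grade k: (-1)^(k(k+1)/2)
Grade 1: (-1)^(1*2/2) = (-1)^1 = -1, coeff 2 -> -2
Grade 2: (-1)^(2*3/2) = (-1)^3 = -1, coeff 5 -> -5
Conjugated coefficients: -2, -5


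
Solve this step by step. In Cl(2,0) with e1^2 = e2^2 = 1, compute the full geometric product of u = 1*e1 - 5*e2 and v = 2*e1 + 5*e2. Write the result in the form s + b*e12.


Expand: (1*e1 - 5*e2)(2*e1 + 5*e2)
= 1*2*e1e1 + 1*5*e1e2 + (-5)*2*e2e1 + (-5)*5*e2e2
Using e1^2 = e2^2 = 1, e2e1 = -e1e2:
Scalar part s = 1*2 + (-5)*5 = 2 + (-25) = -23
Bivector part b = 1*5 - (-5)*2 = 5 - (-10) = 15
uv = -23 + 15*e12


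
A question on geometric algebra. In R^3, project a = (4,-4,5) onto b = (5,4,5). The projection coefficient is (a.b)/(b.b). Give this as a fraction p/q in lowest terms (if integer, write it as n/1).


Projection coefficient = (a . b) / (b . b)
a . b = 4*5 + (-4)*4 + 5*5
= 20 + (-16) + 25 = 29
b . b = 5^2 + 4^2 + 5^2
= 25 + 16 + 25 = 66
Coefficient = 29/66
In lowest terms: 29/66


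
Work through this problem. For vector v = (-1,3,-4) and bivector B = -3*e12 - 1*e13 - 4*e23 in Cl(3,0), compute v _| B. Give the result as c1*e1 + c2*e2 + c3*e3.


Left contraction v _| B = <vB>_1 (grade-1 part of the geometric product vB).
Using e1_|e12 = e2, e2_|e12 = -e1, e1_|e13 = e3, e3_|e13 = -e1, e2_|e23 = e3, e3_|e23 = -e2:
e1 coeff: -v2*b12 - v3*b13 = -(3)*(-3) - (-4)*(-1) = 5
e2 coeff: v1*b12 - v3*b23 = (-1)*(-3) - (-4)*(-4) = -13
e3 coeff: v1*b13 + v2*b23 = (-1)*(-1) + (3)*(-4) = -11
v _| B = 5*e1 - 13*e2 - 11*e3


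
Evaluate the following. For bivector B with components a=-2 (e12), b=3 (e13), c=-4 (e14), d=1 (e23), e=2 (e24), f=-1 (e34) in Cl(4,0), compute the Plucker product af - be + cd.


Plucker relation: af - be + cd
a*f = (-2)*(-1) = 2
b*e = 3*2 = 6
c*d = (-4)*1 = -4
af - be + cd = 2 - 6 + (-4)
= -8


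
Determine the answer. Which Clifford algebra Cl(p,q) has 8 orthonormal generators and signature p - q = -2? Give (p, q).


We need p + q = 8 and p - q = -2.
Adding: 2p = 8 + (-2) = 6, so p = 3.
Then q = 8 - 3 = 5.
(p, q) = (3, 5)


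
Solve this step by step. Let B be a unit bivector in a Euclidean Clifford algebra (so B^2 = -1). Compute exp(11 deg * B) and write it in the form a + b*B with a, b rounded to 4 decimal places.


For a unit bivector B with B^2 = -1, the exponential series gives
e^(theta*B) = cos(theta) + sin(theta)*B (the GA analogue of Euler's formula).
theta = 11 degrees = 0.191986 rad
cos(11 deg) = 0.9816
sin(11 deg) = 0.1908
exp(theta*B) = 0.9816 + 0.1908*B


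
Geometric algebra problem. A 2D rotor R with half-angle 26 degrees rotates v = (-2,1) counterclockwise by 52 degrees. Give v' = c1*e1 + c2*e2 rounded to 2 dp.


Rotor R = cos(26deg) - sin(26deg)*e12
Rotation angle theta = 2 * 26 = 52 degrees
v' = R*v*~R rotates v by theta.
cos(52deg) = 0.6157, sin(52deg) = 0.7880
v'_1 = -2*cos(52deg) - 1*sin(52deg)
= -2*0.6157 - 1*0.7880
= -2.02
v'_2 = -2*sin(52deg) + 1*cos(52deg)
= -2*0.7880 + 1*0.6157
= -0.96
v' = -2.02*e1 - 0.96*e2


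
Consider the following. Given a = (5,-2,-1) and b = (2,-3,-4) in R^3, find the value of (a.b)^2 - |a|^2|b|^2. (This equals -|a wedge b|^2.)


a . b = 5*2 + (-2)*(-3) + (-1)*(-4)
= 10 + 6 + 4 = 20
|a|^2 = 5^2 + (-2)^2 + (-1)^2 = 30
|b|^2 = 2^2 + (-3)^2 + (-4)^2 = 29
(a.b)^2 = 20^2 = 400
|a|^2 * |b|^2 = 30 * 29 = 870
Result = 400 - 870 = -470


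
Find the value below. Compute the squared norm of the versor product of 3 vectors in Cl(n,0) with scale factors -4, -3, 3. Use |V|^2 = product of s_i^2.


Each vector v_i has |v_i|^2 = s_i^2
Squared scales: (-4)^2 = 16, (-3)^2 = 9, 3^2 = 9
|V|^2 = 16 * 9 * 9
= 1296


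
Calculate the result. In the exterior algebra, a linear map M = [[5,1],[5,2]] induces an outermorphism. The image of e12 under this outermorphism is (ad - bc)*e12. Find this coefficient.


The outermorphism of a linear map f sends e1^e2 to f(e1)^f(e2).
f(e1) = 5*e1 + 5*e2
f(e2) = 1*e1 + 2*e2
f(e1) ^ f(e2) = (5*e1 + 5*e2) ^ (1*e1 + 2*e2)
= 5*2*e12 + 5*1*e21
= (10 - 5)*e12
= 5*e12
Coefficient = 5


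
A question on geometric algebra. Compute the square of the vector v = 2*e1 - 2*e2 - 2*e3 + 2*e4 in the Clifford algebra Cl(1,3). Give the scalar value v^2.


v^2 = sum of c_i^2 * e_i^2
Positive signature terms (e_i^2 = +1): 2^2 = 4
Negative signature terms (e_j^2 = -1): (-2)^2 + (-2)^2 + 2^2 = 12
v^2 = 4 - 12 = -8


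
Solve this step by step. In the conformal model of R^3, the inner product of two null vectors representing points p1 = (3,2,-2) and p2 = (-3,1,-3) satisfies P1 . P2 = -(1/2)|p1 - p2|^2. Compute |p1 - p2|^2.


p1 - p2 = (6, 1, 1)
|p1 - p2|^2 = 6^2 + 1^2 + 1^2
= 36 + 1 + 1
= 38


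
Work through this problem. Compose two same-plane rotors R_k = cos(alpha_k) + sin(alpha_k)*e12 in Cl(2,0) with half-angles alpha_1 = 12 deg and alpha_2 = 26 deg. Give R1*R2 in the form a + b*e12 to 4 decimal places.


Same-plane rotors commute and their half-angles add:
R1*R2 = cos(a1 + a2) + sin(a1 + a2)*e12.
a1 + a2 = 12 + 26 = 38 deg
cos(38 deg) = 0.7880
sin(38 deg) = 0.6157
R1*R2 = 0.7880 + 0.6157*e12


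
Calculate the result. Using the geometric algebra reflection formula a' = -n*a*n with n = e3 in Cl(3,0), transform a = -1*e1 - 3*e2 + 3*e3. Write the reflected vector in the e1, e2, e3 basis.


Reflection formula: a' = -n*a*n, with n = e3 (unit vector, n^2 = 1).
For reflection through hyperplane perp to e3:
The component along e3 flips sign, others stay.
a = (-1, -3, 3)
a' = (-1, -3, -3)
a' = -1*e1 - 3*e2 - 3*e3


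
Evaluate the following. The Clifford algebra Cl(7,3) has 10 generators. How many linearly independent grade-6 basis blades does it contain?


Number of grade-k basis blades in Cl(p,q) with n = p + q is C(n, k).
n = 7 + 3 = 10
C(10, 6) = 10! / (6! * 4!)
= 3628800 / (720 * 24)
= 210


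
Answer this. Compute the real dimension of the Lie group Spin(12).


Spin(n) double-covers SO(n); both have Lie algebra so(n) of dimension n(n-1)/2.
n = 12
n(n-1) = 12 * 11 = 132
dim Spin(12) = 132/2 = 66


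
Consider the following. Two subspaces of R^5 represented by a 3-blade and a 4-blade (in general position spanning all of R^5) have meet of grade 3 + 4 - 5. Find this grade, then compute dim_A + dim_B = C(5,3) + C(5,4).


Meet grade = grade(A) + grade(B) - n
= 3 + 4 - 5 = 2
C(5,3) = 10
C(5,4) = 5
dim_A + dim_B = 10 + 5 = 15


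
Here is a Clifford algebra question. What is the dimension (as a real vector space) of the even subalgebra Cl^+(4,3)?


Even subalgebra dimension = 2^(n-1)
n = 4 + 3 = 7
2^(7 - 1) = 2^6 = 64
Verification: sum of C(7,k) for even k = 1 + 21 + 35 + 7 = 64
Result = 64


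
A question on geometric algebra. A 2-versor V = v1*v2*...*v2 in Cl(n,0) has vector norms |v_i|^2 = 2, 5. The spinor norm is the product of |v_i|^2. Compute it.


Spinor norm N(V) = |v1|^2 * |v2|^2 * ... * |v2|^2
= 2 * 5
Running product: 2, 10
N(V) = 10


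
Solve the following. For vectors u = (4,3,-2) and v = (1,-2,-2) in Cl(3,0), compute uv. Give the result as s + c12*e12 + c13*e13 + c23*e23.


In Cl(3,0): e_i^2 = 1, e_ie_j = -e_je_i for i != j.
Scalar part = u . v = 4*1 + 3*(-2) + (-2)*(-2)
= 4 + (-6) + 4 = 2
e12 coeff = 4*(-2) - 3*1 = -8 - 3 = -11
e13 coeff = 4*(-2) - (-2)*1 = -8 - (-2) = -6
e23 coeff = 3*(-2) - (-2)*(-2) = -6 - 4 = -10
uv = 2 - 11*e12 - 6*e13 - 10*e23


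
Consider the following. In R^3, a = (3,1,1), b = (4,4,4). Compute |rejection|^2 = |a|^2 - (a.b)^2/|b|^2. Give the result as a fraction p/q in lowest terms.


|a|^2 = 3^2 + 1^2 + 1^2 = 11
|b|^2 = 4^2 + 4^2 + 4^2 = 48
a . b = 3*4 + 1*4 + 1*4 = 20
(a.b)^2 = 20^2 = 400
|rej|^2 = 11 - 400/48
= (528 - 400)/48
= 128/48
In lowest terms: 8/3


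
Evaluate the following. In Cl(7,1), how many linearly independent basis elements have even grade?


Even subalgebra dimension = 2^(n-1)
n = 7 + 1 = 8
2^(8 - 1) = 2^7 = 128
Verification: sum of C(8,k) for even k = 1 + 28 + 70 + 28 + 1 = 128
Result = 128


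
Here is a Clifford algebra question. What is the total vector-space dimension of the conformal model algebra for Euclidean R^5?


The conformal model of R^5 uses Cl(6,1): the 5 Euclidean generators plus two extra orthogonal generators e+ (e+^2 = +1) and e- (e-^2 = -1), from which the null vectors e0, einf are built.
Number of generators m = 5 + 2 = 7.
dim Cl(p,q) = 2^m = 2^7 = 128


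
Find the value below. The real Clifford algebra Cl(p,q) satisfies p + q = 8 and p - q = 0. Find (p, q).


We need p + q = 8 and p - q = 0.
Adding: 2p = 8 + 0 = 8, so p = 4.
Then q = 8 - 4 = 4.
(p, q) = (4, 4)


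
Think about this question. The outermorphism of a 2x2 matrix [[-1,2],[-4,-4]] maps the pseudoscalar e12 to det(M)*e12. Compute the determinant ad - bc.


The outermorphism of a linear map f sends e1^e2 to f(e1)^f(e2).
f(e1) = -1*e1 - 4*e2
f(e2) = 2*e1 - 4*e2
f(e1) ^ f(e2) = (-1*e1 - 4*e2) ^ (2*e1 - 4*e2)
= (-1)*(-4)*e12 + (-4)*2*e21
= (4 - (-8))*e12
= 12*e12
Coefficient = 12


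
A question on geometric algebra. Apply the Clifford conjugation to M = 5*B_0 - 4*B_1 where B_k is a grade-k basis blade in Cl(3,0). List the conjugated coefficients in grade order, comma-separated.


Clifford conjugate sign for grade k: (-1)^(k(k+1)/2)
Grade 0: (-1)^(0*1/2) = (-1)^0 = 1, coeff 5 -> 5
Grade 1: (-1)^(1*2/2) = (-1)^1 = -1, coeff -4 -> 4
Conjugated coefficients: 5, 4


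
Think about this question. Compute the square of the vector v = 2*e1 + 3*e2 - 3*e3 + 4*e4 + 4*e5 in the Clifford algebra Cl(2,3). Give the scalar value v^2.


v^2 = sum of c_i^2 * e_i^2
Positive signature terms (e_i^2 = +1): 2^2 + 3^2 = 13
Negative signature terms (e_j^2 = -1): (-3)^2 + 4^2 + 4^2 = 41
v^2 = 13 - 41 = -28


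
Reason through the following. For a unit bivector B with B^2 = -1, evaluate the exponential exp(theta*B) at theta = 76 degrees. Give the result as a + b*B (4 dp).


For a unit bivector B with B^2 = -1, the exponential series gives
e^(theta*B) = cos(theta) + sin(theta)*B (the GA analogue of Euler's formula).
theta = 76 degrees = 1.32645 rad
cos(76 deg) = 0.2419
sin(76 deg) = 0.9703
exp(theta*B) = 0.2419 + 0.9703*B


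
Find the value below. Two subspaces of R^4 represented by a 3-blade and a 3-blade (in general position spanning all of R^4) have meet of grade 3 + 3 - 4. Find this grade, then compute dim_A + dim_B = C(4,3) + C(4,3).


Meet grade = grade(A) + grade(B) - n
= 3 + 3 - 4 = 2
C(4,3) = 4
C(4,3) = 4
dim_A + dim_B = 4 + 4 = 8


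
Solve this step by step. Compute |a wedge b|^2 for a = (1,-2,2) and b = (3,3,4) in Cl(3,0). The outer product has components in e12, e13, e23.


a wedge b = (a1*b2 - a2*b1)*e12 + (a1*b3 - a3*b1)*e13 + (a2*b3 - a3*b2)*e23
e12 coeff: 1*3 - (-2)*3 = 3 - (-6) = 9
e13 coeff: 1*4 - 2*3 = 4 - 6 = -2
e23 coeff: (-2)*4 - 2*3 = -8 - 6 = -14
|a wedge b|^2 = 9^2 + (-2)^2 + (-14)^2
= 81 + 4 + 196
= 281


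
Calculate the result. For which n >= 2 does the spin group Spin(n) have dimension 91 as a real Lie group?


dim Spin(n) = dim so(n) = n(n-1)/2.
Solve n(n-1)/2 = 91, i.e. n^2 - n - 182 = 0.
Discriminant = 1 + 8*91 = 729
n = (1 + sqrt(729))/2 = (1 + 27)/2 = 14


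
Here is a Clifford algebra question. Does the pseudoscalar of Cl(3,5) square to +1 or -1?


The pseudoscalar I = e1...e_n (product of all n generators) of Cl(p,q) satisfies I^2 = (-1)^(q + n(n-1)/2).
p = 3, q = 5, n = p + q = 8
n(n-1)/2 = 8 * 7 / 2 = 28
Exponent = q + n(n-1)/2 = 5 + 28 = 33
I^2 = (-1)^33 = -1


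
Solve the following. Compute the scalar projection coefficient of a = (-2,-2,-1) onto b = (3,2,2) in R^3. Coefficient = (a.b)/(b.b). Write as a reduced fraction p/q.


Projection coefficient = (a . b) / (b . b)
a . b = (-2)*3 + (-2)*2 + (-1)*2
= -6 + (-4) + (-2) = -12
b . b = 3^2 + 2^2 + 2^2
= 9 + 4 + 4 = 17
Coefficient = -12/17
In lowest terms: -12/17


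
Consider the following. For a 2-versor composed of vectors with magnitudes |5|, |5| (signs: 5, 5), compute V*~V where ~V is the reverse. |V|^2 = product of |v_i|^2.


Each vector v_i has |v_i|^2 = s_i^2
Squared scales: 5^2 = 25, 5^2 = 25
|V|^2 = 25 * 25
= 625


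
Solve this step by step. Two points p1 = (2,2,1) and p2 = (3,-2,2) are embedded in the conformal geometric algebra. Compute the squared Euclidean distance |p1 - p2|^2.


p1 - p2 = (-1, 4, -1)
|p1 - p2|^2 = (-1)^2 + 4^2 + (-1)^2
= 1 + 16 + 1
= 18


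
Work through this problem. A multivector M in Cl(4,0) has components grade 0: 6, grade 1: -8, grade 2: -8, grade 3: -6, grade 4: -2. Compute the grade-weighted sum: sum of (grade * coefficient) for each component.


Grade-weighted sum = sum of grade_k * coefficient_k
0*6 = 0
1*(-8) = -8
2*(-8) = -16
3*(-6) = -18
4*(-2) = -8
Total = 0 + (-8) + (-16) + (-18) + (-8) = -50


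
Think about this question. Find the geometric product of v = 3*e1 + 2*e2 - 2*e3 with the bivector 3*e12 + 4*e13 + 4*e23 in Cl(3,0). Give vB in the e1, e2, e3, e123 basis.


vB has grade-1 (vector) and grade-3 (trivector) parts: vB = (v _| B) + (v ^ B).
Vector part <vB>_1:
  e1: -v2*b12 - v3*b13 = -(2)*(3) - (-2)*(4) = 2
  e2: v1*b12 - v3*b23 = (3)*(3) - (-2)*(4) = 17
  e3: v1*b13 + v2*b23 = (3)*(4) + (2)*(4) = 20
Trivector part <vB>_3:
  e123: v1*b23 - v2*b13 + v3*b12 = (3)*(4) - (2)*(4) + (-2)*(3) = -2
vB = 2*e1 + 17*e2 + 20*e3 - 2*e123


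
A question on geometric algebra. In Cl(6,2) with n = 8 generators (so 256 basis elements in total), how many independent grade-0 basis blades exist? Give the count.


Number of grade-k basis blades in Cl(p,q) with n = p + q is C(n, k).
n = 6 + 2 = 8
C(8, 0) = 8! / (0! * 8!)
= 40320 / (1 * 40320)
= 1


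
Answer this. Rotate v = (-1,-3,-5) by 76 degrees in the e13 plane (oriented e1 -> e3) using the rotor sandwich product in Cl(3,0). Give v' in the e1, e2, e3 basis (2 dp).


Rotor R = cos(38deg) - sin(38deg)*e13
Rotation angle theta = 2 * 38 = 76 degrees in the e13 plane (e1 -> e3).
The component perpendicular to the plane (e2) is invariant: v'_2 = v2 = -3.00
cos(76deg) = 0.2419, sin(76deg) = 0.9703
v'_1 = v1*cos(theta) - v3*sin(theta) = -1*0.2419 - (-5)*0.9703 = 4.61
v'_3 = v1*sin(theta) + v3*cos(theta) = -1*0.9703 + (-5)*0.2419 = -2.18
v' = 4.61*e1 - 3.00*e2 - 2.18*e3


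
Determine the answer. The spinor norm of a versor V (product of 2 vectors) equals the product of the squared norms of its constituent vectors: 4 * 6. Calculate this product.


Spinor norm N(V) = |v1|^2 * |v2|^2 * ... * |v2|^2
= 4 * 6
Running product: 4, 24
N(V) = 24


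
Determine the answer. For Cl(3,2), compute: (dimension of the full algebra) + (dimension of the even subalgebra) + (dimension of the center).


n = 3 + 2 = 5
Total dim = 2^5 = 32
Even subalgebra dim = 2^4 = 16
n is odd, so center dim = 2
Sum = 32 + 16 + 2 = 50


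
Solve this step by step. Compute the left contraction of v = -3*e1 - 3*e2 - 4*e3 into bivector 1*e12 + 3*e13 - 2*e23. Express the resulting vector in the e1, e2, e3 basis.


Left contraction v _| B = <vB>_1 (grade-1 part of the geometric product vB).
Using e1_|e12 = e2, e2_|e12 = -e1, e1_|e13 = e3, e3_|e13 = -e1, e2_|e23 = e3, e3_|e23 = -e2:
e1 coeff: -v2*b12 - v3*b13 = -(-3)*(1) - (-4)*(3) = 15
e2 coeff: v1*b12 - v3*b23 = (-3)*(1) - (-4)*(-2) = -11
e3 coeff: v1*b13 + v2*b23 = (-3)*(3) + (-3)*(-2) = -3
v _| B = 15*e1 - 11*e2 - 3*e3


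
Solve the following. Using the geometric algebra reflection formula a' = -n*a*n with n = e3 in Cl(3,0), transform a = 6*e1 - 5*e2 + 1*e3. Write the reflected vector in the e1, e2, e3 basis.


Reflection formula: a' = -n*a*n, with n = e3 (unit vector, n^2 = 1).
For reflection through hyperplane perp to e3:
The component along e3 flips sign, others stay.
a = (6, -5, 1)
a' = (6, -5, -1)
a' = 6*e1 - 5*e2 - 1*e3


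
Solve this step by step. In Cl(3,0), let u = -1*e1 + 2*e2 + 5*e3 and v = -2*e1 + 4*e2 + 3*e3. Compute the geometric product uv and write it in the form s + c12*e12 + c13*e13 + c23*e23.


In Cl(3,0): e_i^2 = 1, e_ie_j = -e_je_i for i != j.
Scalar part = u . v = (-1)*(-2) + 2*4 + 5*3
= 2 + 8 + 15 = 25
e12 coeff = (-1)*4 - 2*(-2) = -4 - (-4) = 0
e13 coeff = (-1)*3 - 5*(-2) = -3 - (-10) = 7
e23 coeff = 2*3 - 5*4 = 6 - 20 = -14
uv = 25 + 0*e12 + 7*e13 - 14*e23


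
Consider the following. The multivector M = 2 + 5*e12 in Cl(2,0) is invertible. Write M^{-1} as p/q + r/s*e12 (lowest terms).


M = 2 + 5*e12, where e12^2 = -1.
Since M commutes with its reverse ~M = a - b*e12, M * ~M = a^2 - b^2*e12^2 = a^2 + b^2.
So M^{-1} = ~M / (a^2 + b^2) = (a - b*e12)/(a^2 + b^2).
a^2 + b^2 = 4 + 25 = 29
Scalar part = 2/29 = 2/29
Bivector coeff = -5/29 = -5/29
M^{-1} = 2/29 - 5/29*e12


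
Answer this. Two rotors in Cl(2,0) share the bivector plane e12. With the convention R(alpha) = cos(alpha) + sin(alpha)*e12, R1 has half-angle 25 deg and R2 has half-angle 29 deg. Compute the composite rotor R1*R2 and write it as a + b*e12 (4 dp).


Same-plane rotors commute and their half-angles add:
R1*R2 = cos(a1 + a2) + sin(a1 + a2)*e12.
a1 + a2 = 25 + 29 = 54 deg
cos(54 deg) = 0.5878
sin(54 deg) = 0.8090
R1*R2 = 0.5878 + 0.8090*e12


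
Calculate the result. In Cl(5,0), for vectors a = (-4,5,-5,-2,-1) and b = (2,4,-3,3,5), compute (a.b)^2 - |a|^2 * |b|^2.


a . b = (-4)*2 + 5*4 + (-5)*(-3) + (-2)*3 + (-1)*5
= -8 + 20 + 15 + (-6) + (-5) = 16
|a|^2 = (-4)^2 + 5^2 + (-5)^2 + (-2)^2 + (-1)^2 = 71
|b|^2 = 2^2 + 4^2 + (-3)^2 + 3^2 + 5^2 = 63
(a.b)^2 = 16^2 = 256
|a|^2 * |b|^2 = 71 * 63 = 4473
Result = 256 - 4473 = -4217


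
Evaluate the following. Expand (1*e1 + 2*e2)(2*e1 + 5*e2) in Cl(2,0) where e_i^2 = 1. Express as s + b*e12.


Expand: (1*e1 + 2*e2)(2*e1 + 5*e2)
= 1*2*e1e1 + 1*5*e1e2 + 2*2*e2e1 + 2*5*e2e2
Using e1^2 = e2^2 = 1, e2e1 = -e1e2:
Scalar part s = 1*2 + 2*5 = 2 + 10 = 12
Bivector part b = 1*5 - 2*2 = 5 - 4 = 1
uv = 12 + 1*e12


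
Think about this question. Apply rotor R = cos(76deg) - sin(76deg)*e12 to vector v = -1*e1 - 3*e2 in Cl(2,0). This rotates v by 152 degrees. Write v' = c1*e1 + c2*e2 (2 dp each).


Rotor R = cos(76deg) - sin(76deg)*e12
Rotation angle theta = 2 * 76 = 152 degrees
v' = R*v*~R rotates v by theta.
cos(152deg) = -0.8829, sin(152deg) = 0.4695
v'_1 = -1*cos(152deg) - (-3)*sin(152deg)
= -1*(-0.8829) - (-3)*0.4695
= 2.29
v'_2 = -1*sin(152deg) + (-3)*cos(152deg)
= -1*0.4695 + (-3)*(-0.8829)
= 2.18
v' = 2.29*e1 + 2.18*e2


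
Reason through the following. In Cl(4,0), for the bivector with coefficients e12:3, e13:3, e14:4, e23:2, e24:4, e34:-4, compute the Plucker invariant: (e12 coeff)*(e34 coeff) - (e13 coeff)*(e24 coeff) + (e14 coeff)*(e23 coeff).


Plucker relation: af - be + cd
a*f = 3*(-4) = -12
b*e = 3*4 = 12
c*d = 4*2 = 8
af - be + cd = -12 - 12 + 8
= -16


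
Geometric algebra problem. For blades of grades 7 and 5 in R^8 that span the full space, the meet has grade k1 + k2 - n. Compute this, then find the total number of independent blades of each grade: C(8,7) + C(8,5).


Meet grade = grade(A) + grade(B) - n
= 7 + 5 - 8 = 4
C(8,7) = 8
C(8,5) = 56
dim_A + dim_B = 8 + 56 = 64


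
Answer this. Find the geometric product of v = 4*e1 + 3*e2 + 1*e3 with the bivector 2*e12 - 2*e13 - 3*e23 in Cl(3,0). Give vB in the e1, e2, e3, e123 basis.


vB has grade-1 (vector) and grade-3 (trivector) parts: vB = (v _| B) + (v ^ B).
Vector part <vB>_1:
  e1: -v2*b12 - v3*b13 = -(3)*(2) - (1)*(-2) = -4
  e2: v1*b12 - v3*b23 = (4)*(2) - (1)*(-3) = 11
  e3: v1*b13 + v2*b23 = (4)*(-2) + (3)*(-3) = -17
Trivector part <vB>_3:
  e123: v1*b23 - v2*b13 + v3*b12 = (4)*(-3) - (3)*(-2) + (1)*(2) = -4
vB = -4*e1 + 11*e2 - 17*e3 - 4*e123


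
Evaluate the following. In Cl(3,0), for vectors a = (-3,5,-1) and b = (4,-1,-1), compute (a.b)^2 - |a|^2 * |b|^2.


a . b = (-3)*4 + 5*(-1) + (-1)*(-1)
= -12 + (-5) + 1 = -16
|a|^2 = (-3)^2 + 5^2 + (-1)^2 = 35
|b|^2 = 4^2 + (-1)^2 + (-1)^2 = 18
(a.b)^2 = (-16)^2 = 256
|a|^2 * |b|^2 = 35 * 18 = 630
Result = 256 - 630 = -374


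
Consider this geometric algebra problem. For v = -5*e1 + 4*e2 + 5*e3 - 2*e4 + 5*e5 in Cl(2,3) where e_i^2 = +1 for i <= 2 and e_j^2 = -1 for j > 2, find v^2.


v^2 = sum of c_i^2 * e_i^2
Positive signature terms (e_i^2 = +1): (-5)^2 + 4^2 = 41
Negative signature terms (e_j^2 = -1): 5^2 + (-2)^2 + 5^2 = 54
v^2 = 41 - 54 = -13


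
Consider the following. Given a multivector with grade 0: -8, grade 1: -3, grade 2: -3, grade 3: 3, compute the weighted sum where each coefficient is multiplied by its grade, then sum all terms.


Grade-weighted sum = sum of grade_k * coefficient_k
0*(-8) = 0
1*(-3) = -3
2*(-3) = -6
3*3 = 9
Total = 0 + (-3) + (-6) + 9 = 0


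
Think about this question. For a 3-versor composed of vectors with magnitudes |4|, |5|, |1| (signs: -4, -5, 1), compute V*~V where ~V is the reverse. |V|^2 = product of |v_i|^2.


Each vector v_i has |v_i|^2 = s_i^2
Squared scales: (-4)^2 = 16, (-5)^2 = 25, 1^2 = 1
|V|^2 = 16 * 25 * 1
= 400


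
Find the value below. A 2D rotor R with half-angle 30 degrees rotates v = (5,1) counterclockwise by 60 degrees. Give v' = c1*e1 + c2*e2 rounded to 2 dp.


Rotor R = cos(30deg) - sin(30deg)*e12
Rotation angle theta = 2 * 30 = 60 degrees
v' = R*v*~R rotates v by theta.
cos(60deg) = 0.5000, sin(60deg) = 0.8660
v'_1 = 5*cos(60deg) - 1*sin(60deg)
= 5*0.5000 - 1*0.8660
= 1.63
v'_2 = 5*sin(60deg) + 1*cos(60deg)
= 5*0.8660 + 1*0.5000
= 4.83
v' = 1.63*e1 + 4.83*e2


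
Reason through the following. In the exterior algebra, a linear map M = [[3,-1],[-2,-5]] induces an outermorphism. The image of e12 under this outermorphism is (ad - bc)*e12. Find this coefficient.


The outermorphism of a linear map f sends e1^e2 to f(e1)^f(e2).
f(e1) = 3*e1 - 2*e2
f(e2) = -1*e1 - 5*e2
f(e1) ^ f(e2) = (3*e1 - 2*e2) ^ (-1*e1 - 5*e2)
= 3*(-5)*e12 + (-2)*(-1)*e21
= (-15 - 2)*e12
= -17*e12
Coefficient = -17


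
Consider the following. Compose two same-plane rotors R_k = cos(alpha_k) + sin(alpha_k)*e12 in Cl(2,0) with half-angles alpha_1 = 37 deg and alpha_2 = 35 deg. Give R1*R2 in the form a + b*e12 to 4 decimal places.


Same-plane rotors commute and their half-angles add:
R1*R2 = cos(a1 + a2) + sin(a1 + a2)*e12.
a1 + a2 = 37 + 35 = 72 deg
cos(72 deg) = 0.3090
sin(72 deg) = 0.9511
R1*R2 = 0.3090 + 0.9511*e12


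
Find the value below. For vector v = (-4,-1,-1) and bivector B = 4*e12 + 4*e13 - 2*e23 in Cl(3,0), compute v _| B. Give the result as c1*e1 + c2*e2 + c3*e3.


Left contraction v _| B = <vB>_1 (grade-1 part of the geometric product vB).
Using e1_|e12 = e2, e2_|e12 = -e1, e1_|e13 = e3, e3_|e13 = -e1, e2_|e23 = e3, e3_|e23 = -e2:
e1 coeff: -v2*b12 - v3*b13 = -(-1)*(4) - (-1)*(4) = 8
e2 coeff: v1*b12 - v3*b23 = (-4)*(4) - (-1)*(-2) = -18
e3 coeff: v1*b13 + v2*b23 = (-4)*(4) + (-1)*(-2) = -14
v _| B = 8*e1 - 18*e2 - 14*e3


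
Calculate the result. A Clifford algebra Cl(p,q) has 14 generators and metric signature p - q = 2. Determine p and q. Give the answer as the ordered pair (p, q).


We need p + q = 14 and p - q = 2.
Adding: 2p = 14 + 2 = 16, so p = 8.
Then q = 14 - 8 = 6.
(p, q) = (8, 6)


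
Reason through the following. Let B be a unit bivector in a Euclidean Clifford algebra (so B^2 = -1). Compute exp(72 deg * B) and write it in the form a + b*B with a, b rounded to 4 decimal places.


For a unit bivector B with B^2 = -1, the exponential series gives
e^(theta*B) = cos(theta) + sin(theta)*B (the GA analogue of Euler's formula).
theta = 72 degrees = 1.256637 rad
cos(72 deg) = 0.3090
sin(72 deg) = 0.9511
exp(theta*B) = 0.3090 + 0.9511*B


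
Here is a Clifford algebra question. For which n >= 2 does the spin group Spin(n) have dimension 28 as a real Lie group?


dim Spin(n) = dim so(n) = n(n-1)/2.
Solve n(n-1)/2 = 28, i.e. n^2 - n - 56 = 0.
Discriminant = 1 + 8*28 = 225
n = (1 + sqrt(225))/2 = (1 + 15)/2 = 8


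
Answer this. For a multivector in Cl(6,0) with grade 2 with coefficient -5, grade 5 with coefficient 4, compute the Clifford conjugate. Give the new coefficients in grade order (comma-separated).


Clifford conjugate sign for grade k: (-1)^(k(k+1)/2)
Grade 2: (-1)^(2*3/2) = (-1)^3 = -1, coeff -5 -> 5
Grade 5: (-1)^(5*6/2) = (-1)^15 = -1, coeff 4 -> -4
Conjugated coefficients: 5, -4


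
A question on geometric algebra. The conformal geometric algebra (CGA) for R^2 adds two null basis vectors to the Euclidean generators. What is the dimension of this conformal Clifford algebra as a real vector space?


The conformal model of R^2 uses Cl(3,1): the 2 Euclidean generators plus two extra orthogonal generators e+ (e+^2 = +1) and e- (e-^2 = -1), from which the null vectors e0, einf are built.
Number of generators m = 2 + 2 = 4.
dim Cl(p,q) = 2^m = 2^4 = 16


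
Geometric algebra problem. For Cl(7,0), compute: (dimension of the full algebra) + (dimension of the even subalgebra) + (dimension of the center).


n = 7 + 0 = 7
Total dim = 2^7 = 128
Even subalgebra dim = 2^6 = 64
n is odd, so center dim = 2
Sum = 128 + 64 + 2 = 194
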